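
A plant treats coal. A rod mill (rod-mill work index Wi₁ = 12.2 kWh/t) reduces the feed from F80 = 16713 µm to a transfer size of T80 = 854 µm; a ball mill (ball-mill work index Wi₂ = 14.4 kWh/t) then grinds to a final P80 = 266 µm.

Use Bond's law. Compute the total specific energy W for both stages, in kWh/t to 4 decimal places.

W = 10 Wi (P80^-0.5 − F80^-0.5)
Stage 1 (16713→854 µm, Wi₁=12.2): W₁ = 10·12.2·(0.034219 − 0.007735) = 3.2311 kWh/t
Stage 2 (854→266 µm, Wi₂=14.4): W₂ = 10·14.4·(0.061314 − 0.034219) = 3.9016 kWh/t
W = W₁ + W₂ = 3.2311 + 3.9016 = 7.1327 kWh/t

W = 7.1327 kWh/t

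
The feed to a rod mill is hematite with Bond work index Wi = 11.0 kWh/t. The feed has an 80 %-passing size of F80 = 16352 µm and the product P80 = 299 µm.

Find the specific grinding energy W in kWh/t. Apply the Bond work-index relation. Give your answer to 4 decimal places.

W = 5.5012 kWh/t

W = 10·Wi·(P80^(-½) − F80^(-½))
1/√299 = 0.057831;  1/√16352 = 0.007820
W = 10·11.0·(0.057831 − 0.007820) = 5.5012 kWh/t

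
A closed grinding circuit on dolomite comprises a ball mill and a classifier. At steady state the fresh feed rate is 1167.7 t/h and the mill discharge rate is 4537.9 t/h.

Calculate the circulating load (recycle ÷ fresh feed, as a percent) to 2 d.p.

Mill node: discharge = fresh + recycle.
R = M − F = 4537.9 − 1167.7 = 3370.2 t/h
CL = 100·R/F = 100·3370.2/1167.7 = 288.62 %

CL = 288.62 %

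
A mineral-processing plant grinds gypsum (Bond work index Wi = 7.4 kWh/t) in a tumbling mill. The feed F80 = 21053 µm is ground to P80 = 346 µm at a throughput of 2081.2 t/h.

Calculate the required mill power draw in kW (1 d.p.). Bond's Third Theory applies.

W = 10·Wi·(P80^(-½) − F80^(-½))
W = 10·7.4·(1/√346 − 1/√21053) = 10·7.4·(0.046868) = 3.4683 kWh/t
Mill draw = 3.4683 × 2081.2 = 7218.1 kW

P = 7218.1 kW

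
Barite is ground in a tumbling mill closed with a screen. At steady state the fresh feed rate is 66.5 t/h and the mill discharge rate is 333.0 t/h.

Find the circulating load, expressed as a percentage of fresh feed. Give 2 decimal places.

Steady state: M = F + R.
R = M − F = 333.0 − 66.5 = 266.5 t/h
CL = 100·R/F = 100·266.5/66.5 = 400.75 %

CL = 400.75 %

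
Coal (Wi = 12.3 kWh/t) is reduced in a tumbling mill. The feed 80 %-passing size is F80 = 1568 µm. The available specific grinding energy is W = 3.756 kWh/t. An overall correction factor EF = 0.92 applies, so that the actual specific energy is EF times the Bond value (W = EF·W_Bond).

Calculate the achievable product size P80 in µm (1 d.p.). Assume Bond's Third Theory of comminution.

Bond:  W = 10 Wi (1/√P − 1/√F)
W_Bond = W / EF = 3.756 / 0.92 = 4.0826 kWh/t
P80^-0.5 = F80^-0.5 + W_Bond/(10 Wi)
  = 4.0826/(10·12.3) + 1/√1568 = 0.033192 + 0.025254 = 0.058446
P80 = (1/0.058446)² = 17.1099² = 292.75 µm

P80 = 292.7 µm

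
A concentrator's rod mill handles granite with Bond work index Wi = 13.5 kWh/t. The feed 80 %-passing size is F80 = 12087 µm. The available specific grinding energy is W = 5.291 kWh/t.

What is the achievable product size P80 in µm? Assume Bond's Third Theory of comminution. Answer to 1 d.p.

P80 = 428.9 µm

Bond:  W = 10 Wi (1/√P − 1/√F)
1/√P80 = 1/√F80 + W/(10·Wi)
  = 5.2910/(10·13.5) + 1/√12087 = 0.039193 + 0.009096 = 0.048288
P80 = (1/0.048288)² = 20.7089² = 428.86 µm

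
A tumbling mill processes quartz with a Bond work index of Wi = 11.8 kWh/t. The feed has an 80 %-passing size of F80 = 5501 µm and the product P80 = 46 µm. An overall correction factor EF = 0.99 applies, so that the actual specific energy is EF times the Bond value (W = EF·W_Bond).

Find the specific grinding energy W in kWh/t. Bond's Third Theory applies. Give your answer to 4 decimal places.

Bond:  W = 10 Wi (1/√P − 1/√F)
1/√46 = 0.147442;  1/√5501 = 0.013483
W = 10·11.8·(0.147442 − 0.013483) = 15.8072 kWh/t
W_actual = 0.99 × 15.8072 = 15.6491 kWh/t

W = 15.6491 kWh/t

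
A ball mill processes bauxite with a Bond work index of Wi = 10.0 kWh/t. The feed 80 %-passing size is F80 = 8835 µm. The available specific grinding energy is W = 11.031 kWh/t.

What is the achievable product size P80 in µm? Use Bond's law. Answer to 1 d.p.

W = 10 Wi (1/√P80 − 1/√F80)  [Bond]
P80^(−½) = W/(10 Wi) + F80^(−½)
  = 11.0310/(10·10.0) + 1/√8835 = 0.110310 + 0.010639 = 0.120949
P80 = (1/0.120949)² = 8.2680² = 68.36 µm

P80 = 68.4 µm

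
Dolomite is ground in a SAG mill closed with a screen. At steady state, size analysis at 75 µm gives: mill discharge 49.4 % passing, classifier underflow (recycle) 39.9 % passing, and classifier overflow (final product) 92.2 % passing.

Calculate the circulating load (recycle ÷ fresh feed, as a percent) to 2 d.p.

CL = 450.53 %

Classifier node, passing 75 µm:
d + r·d = r·u + o → r(d−u) = o−d
r = (92.2 − 49.4)/(49.4 − 39.9) = 42.8/9.5 = 4.5053
CL = 100·r = 450.53 %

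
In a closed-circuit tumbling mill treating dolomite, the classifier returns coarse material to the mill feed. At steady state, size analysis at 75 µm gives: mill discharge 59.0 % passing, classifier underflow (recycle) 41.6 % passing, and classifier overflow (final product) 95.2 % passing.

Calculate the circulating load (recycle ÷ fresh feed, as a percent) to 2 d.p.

CL = 208.05 %

Two-product formula at 75 µm:
r = (o − d)/(d − u)
r = (95.2 − 59.0)/(59.0 − 41.6) = 36.2/17.4 = 2.0805
CL = 100·r = 208.05 %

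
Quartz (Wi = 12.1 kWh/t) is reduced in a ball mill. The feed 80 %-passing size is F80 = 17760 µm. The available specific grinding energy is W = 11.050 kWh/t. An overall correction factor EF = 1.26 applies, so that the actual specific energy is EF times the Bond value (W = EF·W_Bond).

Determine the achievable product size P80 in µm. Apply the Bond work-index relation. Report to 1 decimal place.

W_Bond = 10·Wi·(1/√P₈₀ − 1/√F₈₀)
W_Bond = W / EF = 11.050 / 1.26 = 8.7698 kWh/t
P80^-0.5 = F80^-0.5 + W_Bond/(10 Wi)
  = 8.7698/(10·12.1) + 1/√17760 = 0.072478 + 0.007504 = 0.079982
P80 = (1/0.079982)² = 12.5028² = 156.32 µm

P80 = 156.3 µm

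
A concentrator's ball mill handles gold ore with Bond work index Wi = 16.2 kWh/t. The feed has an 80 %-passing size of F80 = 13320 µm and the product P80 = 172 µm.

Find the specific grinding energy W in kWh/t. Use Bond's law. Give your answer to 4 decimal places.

W_Bond = 10·Wi·(1/√P₈₀ − 1/√F₈₀)
1/√172 = 0.076249;  1/√13320 = 0.008665
W = 10·16.2·(0.076249 − 0.008665) = 10.9487 kWh/t

W = 10.9487 kWh/t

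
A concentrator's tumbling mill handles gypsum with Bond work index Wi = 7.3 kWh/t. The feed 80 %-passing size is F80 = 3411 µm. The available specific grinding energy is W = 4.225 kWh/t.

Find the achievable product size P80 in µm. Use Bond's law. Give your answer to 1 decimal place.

W = 10 Wi / √P80 − 10 Wi / √F80
P80^-0.5 = F80^-0.5 + W/(10 Wi)
  = 4.2250/(10·7.3) + 1/√3411 = 0.057877 + 0.017122 = 0.074999
P80 = (1/0.074999)² = 13.3335² = 177.78 µm

P80 = 177.8 µm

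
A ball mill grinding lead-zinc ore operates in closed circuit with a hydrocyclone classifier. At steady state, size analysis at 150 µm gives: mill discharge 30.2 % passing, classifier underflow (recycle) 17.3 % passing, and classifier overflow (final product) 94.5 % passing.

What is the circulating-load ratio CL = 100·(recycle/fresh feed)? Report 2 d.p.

CL = 498.45 %

Two-product formula at 150 µm:
d + r·d = r·u + o → r(d−u) = o−d
r = (94.5 − 30.2)/(30.2 − 17.3) = 64.3/12.9 = 4.9845
CL = 100·r = 498.45 %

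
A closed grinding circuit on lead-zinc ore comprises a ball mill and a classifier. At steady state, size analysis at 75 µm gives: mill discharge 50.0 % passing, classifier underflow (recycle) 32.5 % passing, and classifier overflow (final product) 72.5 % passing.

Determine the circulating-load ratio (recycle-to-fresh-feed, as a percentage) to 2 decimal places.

CL = 128.57 %

Two-product formula at 75 µm:
(1+r)d = ru + o → r = (o−d)/(d−u)
r = (72.5 − 50.0)/(50.0 − 32.5) = 22.5/17.5 = 1.2857
CL = 100·r = 128.57 %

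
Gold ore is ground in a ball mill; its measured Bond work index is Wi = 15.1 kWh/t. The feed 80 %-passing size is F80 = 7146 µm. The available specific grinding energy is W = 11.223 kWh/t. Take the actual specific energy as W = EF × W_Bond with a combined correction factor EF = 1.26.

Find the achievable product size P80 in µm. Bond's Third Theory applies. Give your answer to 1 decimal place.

P80 = 199.4 µm

W = 10 Wi (1/√P80 − 1/√F80)  [Bond]
W_Bond = W / EF = 11.223 / 1.26 = 8.9071 kWh/t
⇒ 1/√P80 = W_Bond/(10 Wi) + 1/√F80
  = 8.9071/(10·15.1) + 1/√7146 = 0.058988 + 0.011830 = 0.070817
P80 = (1/0.070817)² = 14.1209² = 199.40 µm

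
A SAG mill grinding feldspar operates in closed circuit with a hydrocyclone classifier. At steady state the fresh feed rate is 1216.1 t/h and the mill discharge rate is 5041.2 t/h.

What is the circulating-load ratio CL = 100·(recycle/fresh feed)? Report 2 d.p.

Steady state: M = F + R.
R = M − F = 5041.2 − 1216.1 = 3825.1 t/h
CL = 100·R/F = 100·3825.1/1216.1 = 314.54 %

CL = 314.54 %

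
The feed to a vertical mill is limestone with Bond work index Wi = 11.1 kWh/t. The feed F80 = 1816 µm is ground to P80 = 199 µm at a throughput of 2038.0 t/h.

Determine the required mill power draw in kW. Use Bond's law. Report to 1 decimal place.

P = 10727.7 kW

W_Bond = 10·Wi·(1/√P₈₀ − 1/√F₈₀)
W = 10·11.1·(1/√199 − 1/√1816) = 10·11.1·(0.047422) = 5.2638 kWh/t
Power = W × throughput = 5.2638 kWh/t × 2038.0 t/h = 10727.7 kW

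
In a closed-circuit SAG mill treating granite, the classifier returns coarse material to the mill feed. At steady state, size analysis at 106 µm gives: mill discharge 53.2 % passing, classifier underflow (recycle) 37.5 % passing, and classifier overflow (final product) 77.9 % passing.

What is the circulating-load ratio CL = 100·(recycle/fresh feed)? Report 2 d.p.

CL = 157.32 %

Mass balance on the −106 µm fraction:
r = (o − d)/(d − u)
r = (77.9 − 53.2)/(53.2 − 37.5) = 24.7/15.7 = 1.5732
CL = 100·r = 157.32 %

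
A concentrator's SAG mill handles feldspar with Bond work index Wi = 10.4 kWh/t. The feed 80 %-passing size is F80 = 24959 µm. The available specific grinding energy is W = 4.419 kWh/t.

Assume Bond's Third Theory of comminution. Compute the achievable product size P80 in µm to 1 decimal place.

P80 = 419.6 µm

W = 10 Wi / √P80 − 10 Wi / √F80
⇒ 1/√P80 = W/(10·Wi) + 1/√F80
  = 4.4190/(10·10.4) + 1/√24959 = 0.042490 + 0.006330 = 0.048820
P80 = (1/0.048820)² = 20.4834² = 419.57 µm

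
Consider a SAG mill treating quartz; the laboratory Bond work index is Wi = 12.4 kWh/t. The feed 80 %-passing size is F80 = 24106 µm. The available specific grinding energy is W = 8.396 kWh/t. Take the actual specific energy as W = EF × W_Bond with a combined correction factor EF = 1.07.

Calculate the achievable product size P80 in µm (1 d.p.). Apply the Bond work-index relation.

W = 10 Wi / √P80 − 10 Wi / √F80
W_Bond = W / EF = 8.396 / 1.07 = 7.8467 kWh/t
P80^(−½) = W_Bond/(10 Wi) + F80^(−½)
  = 7.8467/(10·12.4) + 1/√24106 = 0.063280 + 0.006441 = 0.069721
P80 = (1/0.069721)² = 14.3429² = 205.72 µm

P80 = 205.7 µm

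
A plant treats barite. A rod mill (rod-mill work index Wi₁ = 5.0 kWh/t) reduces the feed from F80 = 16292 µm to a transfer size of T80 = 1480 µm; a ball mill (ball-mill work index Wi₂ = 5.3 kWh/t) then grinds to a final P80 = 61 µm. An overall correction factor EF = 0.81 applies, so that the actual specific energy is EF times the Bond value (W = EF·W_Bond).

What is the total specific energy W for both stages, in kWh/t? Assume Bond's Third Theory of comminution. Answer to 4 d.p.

W = 5.1162 kWh/t

W = 10·Wi·(P80^(-½) − F80^(-½))
Stage 1 (16292→1480 µm, Wi₁=5.0): W₁ = 10·5.0·(0.025994 − 0.007835) = 0.9080 kWh/t
Stage 2 (1480→61 µm, Wi₂=5.3): W₂ = 10·5.3·(0.128037 − 0.025994) = 5.4083 kWh/t
W = W₁ + W₂ = 0.9080 + 5.4083 = 6.3162 kWh/t
W_actual = 0.81 × 6.3162 = 5.1162 kWh/t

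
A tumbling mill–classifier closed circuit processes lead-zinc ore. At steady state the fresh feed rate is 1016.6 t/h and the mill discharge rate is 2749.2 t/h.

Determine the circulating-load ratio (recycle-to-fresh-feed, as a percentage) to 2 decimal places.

CL = 170.43 %

Mill node: discharge = fresh + recycle.
R = M − F = 2749.2 − 1016.6 = 1732.6 t/h
CL = 100·R/F = 100·1732.6/1016.6 = 170.43 %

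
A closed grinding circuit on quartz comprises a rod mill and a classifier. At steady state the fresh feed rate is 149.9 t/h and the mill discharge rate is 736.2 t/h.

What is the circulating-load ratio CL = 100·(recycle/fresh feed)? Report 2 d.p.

CL = 391.13 %

Discharge = new feed + return, hence
R = M − F = 736.2 − 149.9 = 586.3 t/h
CL = 100·R/F = 100·586.3/149.9 = 391.13 %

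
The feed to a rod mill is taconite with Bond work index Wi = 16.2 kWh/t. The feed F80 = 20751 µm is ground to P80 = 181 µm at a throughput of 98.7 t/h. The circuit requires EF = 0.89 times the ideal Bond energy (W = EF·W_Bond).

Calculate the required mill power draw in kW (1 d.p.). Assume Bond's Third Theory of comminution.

W_Bond = 10·Wi·(1/√P₈₀ − 1/√F₈₀)
W = 10·16.2·(1/√181 − 1/√20751) = 10·16.2·(0.067387) = 10.9168 kWh/t
With EF = 0.89: W = 10.9168·0.89 = 9.7159 kWh/t
P_mill = W·ṁ = 9.7159·98.7 = 959.0 kW

P = 959.0 kW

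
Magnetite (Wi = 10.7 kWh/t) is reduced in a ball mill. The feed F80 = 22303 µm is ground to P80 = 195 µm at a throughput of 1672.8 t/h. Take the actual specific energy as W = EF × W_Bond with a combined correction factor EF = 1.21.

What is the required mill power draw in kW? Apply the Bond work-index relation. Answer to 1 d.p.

P = 14059.2 kW

W = 10 Wi / √P80 − 10 Wi / √F80
W = 10·10.7·(1/√195 − 1/√22303) = 10·10.7·(0.064915) = 6.9460 kWh/t
W_actual = 1.21 × 6.9460 = 8.4046 kWh/t
Mill draw = 8.4046 × 1672.8 = 14059.2 kW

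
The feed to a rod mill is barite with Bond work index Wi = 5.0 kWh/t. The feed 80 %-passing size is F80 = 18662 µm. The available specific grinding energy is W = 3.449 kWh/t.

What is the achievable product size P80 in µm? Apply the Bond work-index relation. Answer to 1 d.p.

P80 = 171.8 µm

W = 10 Wi / √P80 − 10 Wi / √F80
⇒ 1/√P80 = W/(10·Wi) + 1/√F80
  = 3.4490/(10·5.0) + 1/√18662 = 0.068980 + 0.007320 = 0.076300
P80 = (1/0.076300)² = 13.1061² = 171.77 µm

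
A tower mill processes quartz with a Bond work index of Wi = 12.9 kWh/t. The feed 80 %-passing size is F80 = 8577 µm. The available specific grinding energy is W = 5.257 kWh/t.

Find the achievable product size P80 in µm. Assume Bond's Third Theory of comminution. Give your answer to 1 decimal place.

Bond:  W = 10 Wi (1/√P − 1/√F)
⇒ 1/√P80 = W/(10·Wi) + 1/√F80
  = 5.2570/(10·12.9) + 1/√8577 = 0.040752 + 0.010798 = 0.051550
P80 = (1/0.051550)² = 19.3988² = 376.31 µm

P80 = 376.3 µm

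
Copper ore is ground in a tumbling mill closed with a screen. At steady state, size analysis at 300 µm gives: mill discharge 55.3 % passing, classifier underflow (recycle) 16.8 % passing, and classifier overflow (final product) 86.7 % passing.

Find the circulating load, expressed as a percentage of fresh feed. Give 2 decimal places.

Mass balance on the −300 µm fraction:
r = (o − d)/(d − u)
r = (86.7 − 55.3)/(55.3 − 16.8) = 31.4/38.5 = 0.8156
CL = 100·r = 81.56 %

CL = 81.56 %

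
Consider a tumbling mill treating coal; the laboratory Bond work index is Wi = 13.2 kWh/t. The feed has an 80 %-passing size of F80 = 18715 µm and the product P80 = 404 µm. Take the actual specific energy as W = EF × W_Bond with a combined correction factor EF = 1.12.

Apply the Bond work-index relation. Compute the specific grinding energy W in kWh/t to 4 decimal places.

W = 10·Wi·[P80^(−½) − F80^(−½)]
1/√404 = 0.049752;  1/√18715 = 0.007310
W = 10·13.2·(0.049752 − 0.007310) = 5.6024 kWh/t
Apply correction: 5.6024 × 1.12 = 6.2746 kWh/t

W = 6.2746 kWh/t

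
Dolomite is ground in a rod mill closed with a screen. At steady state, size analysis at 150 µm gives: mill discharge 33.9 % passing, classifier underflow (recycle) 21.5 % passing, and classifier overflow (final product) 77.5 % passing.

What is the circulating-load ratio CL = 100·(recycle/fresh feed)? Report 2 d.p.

Two-product formula at 150 µm:
(1+r)·d = r·u + o ⇒ r = (o−d)/(d−u)
r = (77.5 − 33.9)/(33.9 − 21.5) = 43.6/12.4 = 3.5161
CL = 100·r = 351.61 %

CL = 351.61 %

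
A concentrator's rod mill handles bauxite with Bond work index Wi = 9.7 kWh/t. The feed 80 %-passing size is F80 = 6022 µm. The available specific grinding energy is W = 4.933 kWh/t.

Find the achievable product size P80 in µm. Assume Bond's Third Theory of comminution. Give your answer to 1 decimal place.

P80 = 246.1 µm

W = 10·Wi·[P80^(−½) − F80^(−½)]
P80^-0.5 = F80^-0.5 + W/(10 Wi)
  = 4.9330/(10·9.7) + 1/√6022 = 0.050856 + 0.012886 = 0.063742
P80 = (1/0.063742)² = 15.6882² = 246.12 µm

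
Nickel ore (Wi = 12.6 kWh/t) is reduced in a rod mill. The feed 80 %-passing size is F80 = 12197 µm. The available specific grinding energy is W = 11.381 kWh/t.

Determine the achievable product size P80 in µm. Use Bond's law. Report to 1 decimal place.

W = 10 Wi (P80^-0.5 − F80^-0.5)
1/√P80 = 1/√F80 + W/(10·Wi)
  = 11.3810/(10·12.6) + 1/√12197 = 0.090325 + 0.009055 = 0.099380
P80 = (1/0.099380)² = 10.0624² = 101.25 µm

P80 = 101.3 µm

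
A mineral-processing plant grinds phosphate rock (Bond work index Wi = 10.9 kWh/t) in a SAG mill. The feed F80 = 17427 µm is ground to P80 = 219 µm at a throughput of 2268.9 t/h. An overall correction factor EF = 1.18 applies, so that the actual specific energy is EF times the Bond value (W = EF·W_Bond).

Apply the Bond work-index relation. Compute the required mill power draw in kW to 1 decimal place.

W = 10 Wi (1/√P80 − 1/√F80)  [Bond]
W = 10·10.9·(1/√219 − 1/√17427) = 10·10.9·(0.059999) = 6.5399 kWh/t
Corrected W = EF·W_Bond = 1.18·6.5399 = 7.7170 kWh/t
P_mill = W·ṁ = 7.7170·2268.9 = 17509.2 kW

P = 17509.2 kW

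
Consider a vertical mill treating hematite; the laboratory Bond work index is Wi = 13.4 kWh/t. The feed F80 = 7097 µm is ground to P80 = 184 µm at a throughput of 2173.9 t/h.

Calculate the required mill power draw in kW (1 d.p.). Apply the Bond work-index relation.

Bond:  W = 10 Wi (1/√P − 1/√F)
W = 10·13.4·(1/√184 − 1/√7097) = 10·13.4·(0.061851) = 8.2880 kWh/t
Mill draw = 8.2880 × 2173.9 = 18017.3 kW

P = 18017.3 kW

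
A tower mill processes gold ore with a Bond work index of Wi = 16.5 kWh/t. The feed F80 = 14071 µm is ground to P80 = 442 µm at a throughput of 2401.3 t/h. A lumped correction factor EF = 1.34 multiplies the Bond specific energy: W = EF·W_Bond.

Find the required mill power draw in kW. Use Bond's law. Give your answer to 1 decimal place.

W = 10 Wi (1/√P80 − 1/√F80)  [Bond]
W = 10·16.5·(1/√442 − 1/√14071) = 10·16.5·(0.039135) = 6.4573 kWh/t
Corrected W = EF·W_Bond = 1.34·6.4573 = 8.6527 kWh/t
P = W·T = 8.6527·2401.3 = 20777.8 kW

P = 20777.8 kW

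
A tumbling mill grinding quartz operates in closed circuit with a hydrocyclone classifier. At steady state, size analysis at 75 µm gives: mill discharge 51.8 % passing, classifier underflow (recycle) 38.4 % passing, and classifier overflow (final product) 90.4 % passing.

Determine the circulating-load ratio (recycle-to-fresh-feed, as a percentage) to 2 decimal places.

CL = 288.06 %

Two-product formula at 75 µm:
(1+r)·d = r·u + o ⇒ r = (o−d)/(d−u)
r = (90.4 − 51.8)/(51.8 − 38.4) = 38.6/13.4 = 2.8806
CL = 100·r = 288.06 %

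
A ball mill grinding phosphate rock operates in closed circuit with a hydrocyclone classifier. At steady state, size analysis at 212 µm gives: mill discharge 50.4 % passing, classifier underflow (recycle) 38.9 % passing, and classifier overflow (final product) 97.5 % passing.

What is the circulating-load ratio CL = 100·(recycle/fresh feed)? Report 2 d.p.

CL = 409.57 %

Classifier node, passing 212 µm:
Fd + Rd = Ru + Fo ⇒ R/F = (o−d)/(d−u)
r = (97.5 − 50.4)/(50.4 − 38.9) = 47.1/11.5 = 4.0957
CL = 100·r = 409.57 %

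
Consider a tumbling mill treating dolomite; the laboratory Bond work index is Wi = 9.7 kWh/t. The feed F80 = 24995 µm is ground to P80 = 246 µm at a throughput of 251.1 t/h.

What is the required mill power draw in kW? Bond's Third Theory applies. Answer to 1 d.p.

W = 10 Wi (1/√P80 − 1/√F80)  [Bond]
W = 10·9.7·(1/√246 − 1/√24995) = 10·9.7·(0.057432) = 5.5710 kWh/t
Mill draw = 5.5710 × 251.1 = 1398.9 kW

P = 1398.9 kW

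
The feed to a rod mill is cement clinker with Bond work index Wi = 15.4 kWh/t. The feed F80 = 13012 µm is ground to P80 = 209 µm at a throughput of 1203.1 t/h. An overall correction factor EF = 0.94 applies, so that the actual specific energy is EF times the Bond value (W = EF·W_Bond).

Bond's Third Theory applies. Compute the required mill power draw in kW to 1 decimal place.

Bond:  W = 10 Wi (1/√P − 1/√F)
W = 10·15.4·(1/√209 − 1/√13012) = 10·15.4·(0.060405) = 9.3024 kWh/t
Apply correction: 9.3024 × 0.94 = 8.7442 kWh/t
P = W·T = 8.7442·1203.1 = 10520.2 kW

P = 10520.2 kW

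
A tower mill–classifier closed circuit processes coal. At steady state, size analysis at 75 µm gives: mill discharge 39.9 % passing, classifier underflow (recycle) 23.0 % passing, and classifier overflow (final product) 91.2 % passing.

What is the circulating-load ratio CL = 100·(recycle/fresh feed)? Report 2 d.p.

CL = 303.55 %

Classifier node, passing 75 µm:
(1+r)d = ru + o → r = (o−d)/(d−u)
r = (91.2 − 39.9)/(39.9 − 23.0) = 51.3/16.9 = 3.0355
CL = 100·r = 303.55 %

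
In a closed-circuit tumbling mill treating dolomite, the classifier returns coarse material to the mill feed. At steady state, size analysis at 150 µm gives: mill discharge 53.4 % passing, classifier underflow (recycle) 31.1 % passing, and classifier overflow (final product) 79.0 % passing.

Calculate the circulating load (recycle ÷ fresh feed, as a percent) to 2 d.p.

CL = 114.80 %

Let r = R/F. Size balance at 150 µm:
d + r·d = r·u + o → r(d−u) = o−d
r = (79.0 − 53.4)/(53.4 − 31.1) = 25.6/22.3 = 1.1480
CL = 100·r = 114.80 %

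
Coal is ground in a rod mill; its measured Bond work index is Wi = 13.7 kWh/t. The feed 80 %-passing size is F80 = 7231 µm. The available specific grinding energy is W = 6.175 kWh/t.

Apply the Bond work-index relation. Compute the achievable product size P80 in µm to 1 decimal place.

W = 10 Wi / √P80 − 10 Wi / √F80
P80^(−½) = W/(10 Wi) + F80^(−½)
  = 6.1750/(10·13.7) + 1/√7231 = 0.045073 + 0.011760 = 0.056833
P80 = (1/0.056833)² = 17.5955² = 309.60 µm

P80 = 309.6 µm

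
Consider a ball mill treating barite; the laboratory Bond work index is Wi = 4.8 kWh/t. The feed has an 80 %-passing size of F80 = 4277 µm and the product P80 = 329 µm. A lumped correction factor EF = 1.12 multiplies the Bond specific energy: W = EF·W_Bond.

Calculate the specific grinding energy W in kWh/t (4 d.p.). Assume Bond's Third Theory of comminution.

W = 2.1419 kWh/t

W_Bond = 10·Wi·(1/√P₈₀ − 1/√F₈₀)
1/√329 = 0.055132;  1/√4277 = 0.015291
W = 10·4.8·(0.055132 − 0.015291) = 1.9124 kWh/t
Corrected W = EF·W_Bond = 1.12·1.9124 = 2.1419 kWh/t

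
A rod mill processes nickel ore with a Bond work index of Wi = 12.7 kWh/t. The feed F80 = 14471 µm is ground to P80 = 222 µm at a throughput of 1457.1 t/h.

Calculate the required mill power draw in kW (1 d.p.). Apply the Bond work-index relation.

W = 10 Wi (1/√P80 − 1/√F80)  [Bond]
W = 10·12.7·(1/√222 − 1/√14471) = 10·12.7·(0.058803) = 7.4679 kWh/t
P_mill = W·ṁ = 7.4679·1457.1 = 10881.5 kW

P = 10881.5 kW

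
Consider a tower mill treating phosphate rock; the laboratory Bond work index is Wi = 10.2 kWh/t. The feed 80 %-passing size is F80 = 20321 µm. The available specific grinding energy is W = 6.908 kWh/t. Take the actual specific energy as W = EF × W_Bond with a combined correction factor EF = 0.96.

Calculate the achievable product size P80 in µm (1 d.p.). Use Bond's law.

W_Bond = 10·Wi·(1/√P₈₀ − 1/√F₈₀)
W_Bond = W / EF = 6.908 / 0.96 = 7.1958 kWh/t
P80^(−½) = W_Bond/(10 Wi) + F80^(−½)
  = 7.1958/(10·10.2) + 1/√20321 = 0.070547 + 0.007015 = 0.077562
P80 = (1/0.077562)² = 12.8928² = 166.23 µm

P80 = 166.2 µm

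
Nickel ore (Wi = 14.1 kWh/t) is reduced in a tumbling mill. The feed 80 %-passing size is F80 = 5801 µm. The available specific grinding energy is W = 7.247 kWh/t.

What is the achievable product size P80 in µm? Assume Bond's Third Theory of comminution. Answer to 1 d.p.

W_Bond = 10·Wi·(1/√P₈₀ − 1/√F₈₀)
1/√P80 = 1/√F80 + W/(10·Wi)
  = 7.2470/(10·14.1) + 1/√5801 = 0.051397 + 0.013130 = 0.064527
P80 = (1/0.064527)² = 15.4975² = 240.17 µm

P80 = 240.2 µm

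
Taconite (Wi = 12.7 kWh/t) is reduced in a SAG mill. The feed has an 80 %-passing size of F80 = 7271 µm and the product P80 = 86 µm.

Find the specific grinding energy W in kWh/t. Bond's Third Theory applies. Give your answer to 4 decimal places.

W = 10·Wi·[P80^(−½) − F80^(−½)]
1/√86 = 0.107833;  1/√7271 = 0.011727
W = 10·12.7·(0.107833 − 0.011727) = 12.2054 kWh/t

W = 12.2054 kWh/t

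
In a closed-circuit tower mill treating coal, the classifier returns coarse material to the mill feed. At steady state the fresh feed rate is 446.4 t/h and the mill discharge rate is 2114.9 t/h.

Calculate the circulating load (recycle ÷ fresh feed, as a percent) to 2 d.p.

Discharge = new feed + return, hence
R = M − F = 2114.9 − 446.4 = 1668.5 t/h
CL = 100·R/F = 100·1668.5/446.4 = 373.77 %

CL = 373.77 %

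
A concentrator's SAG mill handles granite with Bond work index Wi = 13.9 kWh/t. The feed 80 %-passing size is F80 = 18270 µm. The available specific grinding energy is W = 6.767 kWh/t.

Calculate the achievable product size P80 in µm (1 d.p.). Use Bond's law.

P80 = 317.9 µm

W = 10 Wi (1/√P80 − 1/√F80)  [Bond]
P80^-0.5 = F80^-0.5 + W/(10 Wi)
  = 6.7670/(10·13.9) + 1/√18270 = 0.048683 + 0.007398 = 0.056082
P80 = (1/0.056082)² = 17.8311² = 317.95 µm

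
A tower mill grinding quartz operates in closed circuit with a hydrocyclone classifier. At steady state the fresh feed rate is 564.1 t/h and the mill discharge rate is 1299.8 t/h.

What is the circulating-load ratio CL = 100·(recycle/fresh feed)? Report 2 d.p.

CL = 130.42 %

Steady state: M = F + R.
R = M − F = 1299.8 − 564.1 = 735.7 t/h
CL = 100·R/F = 100·735.7/564.1 = 130.42 %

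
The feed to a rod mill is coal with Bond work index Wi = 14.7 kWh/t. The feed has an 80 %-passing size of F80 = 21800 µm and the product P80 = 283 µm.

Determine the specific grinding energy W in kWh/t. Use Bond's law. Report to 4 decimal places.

Bond:  W = 10 Wi (1/√P − 1/√F)
1/√283 = 0.059444;  1/√21800 = 0.006773
W = 10·14.7·(0.059444 − 0.006773) = 7.7426 kWh/t

W = 7.7426 kWh/t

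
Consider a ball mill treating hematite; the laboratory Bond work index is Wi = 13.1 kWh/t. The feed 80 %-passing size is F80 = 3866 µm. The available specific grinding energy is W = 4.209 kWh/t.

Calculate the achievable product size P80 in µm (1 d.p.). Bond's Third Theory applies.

Bond:  W = 10 Wi (1/√P − 1/√F)
⇒ 1/√P80 = W/(10·Wi) + 1/√F80
  = 4.2090/(10·13.1) + 1/√3866 = 0.032130 + 0.016083 = 0.048213
P80 = (1/0.048213)² = 20.7414² = 430.20 µm

P80 = 430.2 µm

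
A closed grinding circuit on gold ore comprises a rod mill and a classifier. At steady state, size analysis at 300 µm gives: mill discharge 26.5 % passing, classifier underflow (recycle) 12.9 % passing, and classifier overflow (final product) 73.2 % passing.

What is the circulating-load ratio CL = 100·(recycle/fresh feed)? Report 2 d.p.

CL = 343.38 %

Mass balance on the −300 µm fraction:
(1+r)d = ru + o → r = (o−d)/(d−u)
r = (73.2 − 26.5)/(26.5 − 12.9) = 46.7/13.6 = 3.4338
CL = 100·r = 343.38 %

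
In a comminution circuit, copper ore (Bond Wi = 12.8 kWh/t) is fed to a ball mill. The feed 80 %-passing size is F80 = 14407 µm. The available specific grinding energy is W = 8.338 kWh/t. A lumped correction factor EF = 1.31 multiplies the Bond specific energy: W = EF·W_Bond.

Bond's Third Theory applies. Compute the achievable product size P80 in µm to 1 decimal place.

Bond:  W = 10 Wi (1/√P − 1/√F)
W_Bond = W / EF = 8.338 / 1.31 = 6.3649 kWh/t
1/√P80 = 1/√F80 + W_Bond/(10·Wi)
  = 6.3649/(10·12.8) + 1/√14407 = 0.049726 + 0.008331 = 0.058057
P80 = (1/0.058057)² = 17.2245² = 296.68 µm

P80 = 296.7 µm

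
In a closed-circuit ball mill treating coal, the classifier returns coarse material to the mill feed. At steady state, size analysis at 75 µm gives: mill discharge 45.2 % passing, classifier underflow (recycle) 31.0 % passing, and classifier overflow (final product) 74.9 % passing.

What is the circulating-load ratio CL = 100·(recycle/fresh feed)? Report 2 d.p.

CL = 209.15 %

Two-product formula at 75 µm:
(1+r)·d = r·u + o ⇒ r = (o−d)/(d−u)
r = (74.9 − 45.2)/(45.2 − 31.0) = 29.7/14.2 = 2.0915
CL = 100·r = 209.15 %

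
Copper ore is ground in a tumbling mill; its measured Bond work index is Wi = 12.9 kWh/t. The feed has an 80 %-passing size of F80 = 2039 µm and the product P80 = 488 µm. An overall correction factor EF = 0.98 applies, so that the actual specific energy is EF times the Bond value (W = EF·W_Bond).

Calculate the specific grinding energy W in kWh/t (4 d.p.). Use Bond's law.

W_Bond = 10·Wi·(1/√P₈₀ − 1/√F₈₀)
1/√488 = 0.045268;  1/√2039 = 0.022146
W = 10·12.9·(0.045268 − 0.022146) = 2.9827 kWh/t
W_actual = 0.98 × 2.9827 = 2.9231 kWh/t

W = 2.9231 kWh/t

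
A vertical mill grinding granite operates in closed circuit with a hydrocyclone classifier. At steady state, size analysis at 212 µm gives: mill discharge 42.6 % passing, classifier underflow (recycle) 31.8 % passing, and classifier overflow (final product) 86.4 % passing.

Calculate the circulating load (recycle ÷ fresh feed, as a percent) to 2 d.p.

CL = 405.56 %

Mass balance on the −212 µm fraction:
Fd + Rd = Ru + Fo ⇒ R/F = (o−d)/(d−u)
r = (86.4 − 42.6)/(42.6 − 31.8) = 43.8/10.8 = 4.0556
CL = 100·r = 405.56 %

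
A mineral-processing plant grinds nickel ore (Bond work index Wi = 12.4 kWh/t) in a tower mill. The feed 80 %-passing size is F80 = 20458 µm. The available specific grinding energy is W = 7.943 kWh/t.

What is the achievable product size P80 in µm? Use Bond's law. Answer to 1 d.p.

W = 10 Wi / √P80 − 10 Wi / √F80
P80^-0.5 = F80^-0.5 + W/(10 Wi)
  = 7.9430/(10·12.4) + 1/√20458 = 0.064056 + 0.006991 = 0.071048
P80 = (1/0.071048)² = 14.0750² = 198.11 µm

P80 = 198.1 µm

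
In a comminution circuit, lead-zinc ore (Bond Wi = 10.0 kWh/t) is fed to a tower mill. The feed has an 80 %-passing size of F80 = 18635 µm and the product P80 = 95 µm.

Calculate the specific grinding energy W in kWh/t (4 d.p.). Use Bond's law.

W_Bond = 10·Wi·(1/√P₈₀ − 1/√F₈₀)
1/√95 = 0.102598;  1/√18635 = 0.007325
W = 10·10.0·(0.102598 − 0.007325) = 9.5272 kWh/t

W = 9.5272 kWh/t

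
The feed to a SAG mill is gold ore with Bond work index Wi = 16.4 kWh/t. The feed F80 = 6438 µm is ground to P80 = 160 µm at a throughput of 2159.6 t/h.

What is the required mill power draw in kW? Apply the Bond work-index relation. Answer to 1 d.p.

W_Bond = 10·Wi·(1/√P₈₀ − 1/√F₈₀)
W = 10·16.4·(1/√160 − 1/√6438) = 10·16.4·(0.066594) = 10.9214 kWh/t
Mill draw = 10.9214 × 2159.6 = 23585.8 kW

P = 23585.8 kW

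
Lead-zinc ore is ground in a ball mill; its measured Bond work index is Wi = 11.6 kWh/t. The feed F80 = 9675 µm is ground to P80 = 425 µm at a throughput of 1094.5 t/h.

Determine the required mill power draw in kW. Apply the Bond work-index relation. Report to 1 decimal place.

W = 10 Wi (1/√P80 − 1/√F80)  [Bond]
W = 10·11.6·(1/√425 − 1/√9675) = 10·11.6·(0.038341) = 4.4475 kWh/t
P_mill = W·ṁ = 4.4475·1094.5 = 4867.8 kW

P = 4867.8 kW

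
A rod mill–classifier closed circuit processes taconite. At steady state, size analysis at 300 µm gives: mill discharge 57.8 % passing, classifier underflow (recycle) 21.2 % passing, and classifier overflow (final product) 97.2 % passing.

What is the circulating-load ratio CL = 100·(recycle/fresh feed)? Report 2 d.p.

Let r = R/F. Size balance at 300 µm:
r = (o − d)/(d − u)
r = (97.2 − 57.8)/(57.8 − 21.2) = 39.4/36.6 = 1.0765
CL = 100·r = 107.65 %

CL = 107.65 %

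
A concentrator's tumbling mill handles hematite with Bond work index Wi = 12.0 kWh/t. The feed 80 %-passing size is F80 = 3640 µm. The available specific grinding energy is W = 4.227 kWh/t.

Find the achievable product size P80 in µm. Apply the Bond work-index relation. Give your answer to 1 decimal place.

Bond: W = 10·Wi·(1/√P80 − 1/√F80)
P80^-0.5 = F80^-0.5 + W/(10 Wi)
  = 4.2270/(10·12.0) + 1/√3640 = 0.035225 + 0.016575 = 0.051800
P80 = (1/0.051800)² = 19.3051² = 372.69 µm

P80 = 372.7 µm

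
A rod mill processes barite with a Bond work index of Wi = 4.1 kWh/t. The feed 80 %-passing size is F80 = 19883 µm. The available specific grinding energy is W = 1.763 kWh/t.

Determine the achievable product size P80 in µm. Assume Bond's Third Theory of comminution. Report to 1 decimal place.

P80 = 398.5 µm

W_Bond = 10·Wi·(1/√P₈₀ − 1/√F₈₀)
⇒ 1/√P80 = W/(10 Wi) + 1/√F80
  = 1.7630/(10·4.1) + 1/√19883 = 0.043000 + 0.007092 = 0.050092
P80 = (1/0.050092)² = 19.9633² = 398.53 µm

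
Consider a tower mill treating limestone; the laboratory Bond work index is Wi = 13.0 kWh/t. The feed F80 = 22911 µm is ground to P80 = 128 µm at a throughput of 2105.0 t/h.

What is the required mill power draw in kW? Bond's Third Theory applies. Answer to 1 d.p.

P = 22379.6 kW

W = 10 Wi (P80^-0.5 − F80^-0.5)
W = 10·13.0·(1/√128 − 1/√22911) = 10·13.0·(0.081782) = 10.6316 kWh/t
Mill draw = 10.6316 × 2105.0 = 22379.6 kW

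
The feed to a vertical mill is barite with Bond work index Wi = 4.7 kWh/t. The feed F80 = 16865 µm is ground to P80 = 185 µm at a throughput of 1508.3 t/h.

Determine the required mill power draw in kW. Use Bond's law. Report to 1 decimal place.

P = 4666.1 kW

W = 10 Wi (1/√P80 − 1/√F80)  [Bond]
W = 10·4.7·(1/√185 − 1/√16865) = 10·4.7·(0.065821) = 3.0936 kWh/t
P_mill = W·ṁ = 3.0936·1508.3 = 4666.1 kW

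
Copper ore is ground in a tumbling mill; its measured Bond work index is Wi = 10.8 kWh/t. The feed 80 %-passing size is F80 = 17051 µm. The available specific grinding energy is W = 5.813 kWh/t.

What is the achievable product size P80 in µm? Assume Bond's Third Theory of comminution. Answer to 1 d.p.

W = 10 Wi (1/√P80 − 1/√F80)  [Bond]
⇒ 1/√P80 = W/(10·Wi) + 1/√F80
  = 5.8130/(10·10.8) + 1/√17051 = 0.053824 + 0.007658 = 0.061482
P80 = (1/0.061482)² = 16.2649² = 264.55 µm

P80 = 264.5 µm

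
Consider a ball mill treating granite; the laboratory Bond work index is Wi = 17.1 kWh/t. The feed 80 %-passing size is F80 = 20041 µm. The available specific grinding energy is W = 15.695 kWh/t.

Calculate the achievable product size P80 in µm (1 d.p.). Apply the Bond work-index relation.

P80 = 102.3 µm

W = 10 Wi (P80^-0.5 − F80^-0.5)
⇒ 1/√P80 = W/(10 Wi) + 1/√F80
  = 15.6950/(10·17.1) + 1/√20041 = 0.091784 + 0.007064 = 0.098847
P80 = (1/0.098847)² = 10.1166² = 102.35 µm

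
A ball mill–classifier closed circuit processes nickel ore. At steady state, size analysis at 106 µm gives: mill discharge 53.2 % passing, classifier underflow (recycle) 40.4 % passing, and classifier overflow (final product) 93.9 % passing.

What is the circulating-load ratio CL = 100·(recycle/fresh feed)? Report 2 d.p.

Mass balance on the −106 µm fraction:
r = (o − d)/(d − u)
r = (93.9 − 53.2)/(53.2 − 40.4) = 40.7/12.8 = 3.1797
CL = 100·r = 317.97 %

CL = 317.97 %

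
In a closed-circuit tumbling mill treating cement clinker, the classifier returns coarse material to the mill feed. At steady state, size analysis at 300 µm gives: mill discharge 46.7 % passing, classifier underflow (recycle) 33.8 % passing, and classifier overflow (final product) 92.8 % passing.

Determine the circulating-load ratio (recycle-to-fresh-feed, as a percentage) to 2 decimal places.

CL = 357.36 %

Classifier node, passing 300 µm:
(1+r)d = ru + o → r = (o−d)/(d−u)
r = (92.8 − 46.7)/(46.7 − 33.8) = 46.1/12.9 = 3.5736
CL = 100·r = 357.36 %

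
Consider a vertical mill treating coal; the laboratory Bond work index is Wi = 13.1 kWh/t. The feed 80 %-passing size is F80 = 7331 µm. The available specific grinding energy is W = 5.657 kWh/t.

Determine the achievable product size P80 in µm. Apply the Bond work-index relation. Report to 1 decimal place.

W = 10 Wi (P80^-0.5 − F80^-0.5)
⇒ 1/√P80 = W/(10 Wi) + 1/√F80
  = 5.6570/(10·13.1) + 1/√7331 = 0.043183 + 0.011679 = 0.054863
P80 = (1/0.054863)² = 18.2274² = 332.24 µm

P80 = 332.2 µm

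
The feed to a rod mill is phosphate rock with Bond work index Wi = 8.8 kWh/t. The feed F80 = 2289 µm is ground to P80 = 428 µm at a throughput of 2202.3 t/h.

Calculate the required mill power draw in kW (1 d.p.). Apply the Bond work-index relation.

P = 5317.0 kW

W = 10·Wi·[P80^(−½) − F80^(−½)]
W = 10·8.8·(1/√428 − 1/√2289) = 10·8.8·(0.027435) = 2.4143 kWh/t
Power = W × throughput = 2.4143 kWh/t × 2202.3 t/h = 5317.0 kW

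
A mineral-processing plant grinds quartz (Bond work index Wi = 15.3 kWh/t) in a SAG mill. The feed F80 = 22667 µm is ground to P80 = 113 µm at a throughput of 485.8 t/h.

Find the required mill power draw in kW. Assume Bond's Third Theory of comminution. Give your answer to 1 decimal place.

P = 6498.4 kW

Bond:  W = 10 Wi (1/√P − 1/√F)
W = 10·15.3·(1/√113 − 1/√22667) = 10·15.3·(0.087430) = 13.3768 kWh/t
P = W·T = 13.3768·485.8 = 6498.4 kW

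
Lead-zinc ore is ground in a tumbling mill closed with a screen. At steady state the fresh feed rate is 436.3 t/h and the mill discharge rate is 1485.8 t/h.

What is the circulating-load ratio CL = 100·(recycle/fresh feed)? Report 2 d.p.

Mill node: discharge = fresh + recycle.
R = M − F = 1485.8 − 436.3 = 1049.5 t/h
CL = 100·R/F = 100·1049.5/436.3 = 240.55 %

CL = 240.55 %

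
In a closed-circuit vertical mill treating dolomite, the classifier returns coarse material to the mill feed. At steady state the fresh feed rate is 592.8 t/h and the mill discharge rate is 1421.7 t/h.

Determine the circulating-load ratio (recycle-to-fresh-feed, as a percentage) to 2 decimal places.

Steady state: M = F + R.
R = M − F = 1421.7 − 592.8 = 828.9 t/h
CL = 100·R/F = 100·828.9/592.8 = 139.83 %

CL = 139.83 %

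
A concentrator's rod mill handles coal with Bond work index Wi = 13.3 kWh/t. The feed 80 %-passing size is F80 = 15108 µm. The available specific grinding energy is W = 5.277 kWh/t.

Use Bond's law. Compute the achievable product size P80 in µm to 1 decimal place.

P80 = 437.4 µm

W = 10 Wi (P80^-0.5 − F80^-0.5)
P80^(−½) = W/(10 Wi) + F80^(−½)
  = 5.2770/(10·13.3) + 1/√15108 = 0.039677 + 0.008136 = 0.047812
P80 = (1/0.047812)² = 20.9151² = 437.44 µm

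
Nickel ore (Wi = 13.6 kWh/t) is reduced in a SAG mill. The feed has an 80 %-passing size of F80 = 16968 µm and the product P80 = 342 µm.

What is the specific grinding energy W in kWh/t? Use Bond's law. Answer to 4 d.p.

Bond:  W = 10 Wi (1/√P − 1/√F)
1/√342 = 0.054074;  1/√16968 = 0.007677
W = 10·13.6·(0.054074 − 0.007677) = 6.3100 kWh/t

W = 6.3100 kWh/t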